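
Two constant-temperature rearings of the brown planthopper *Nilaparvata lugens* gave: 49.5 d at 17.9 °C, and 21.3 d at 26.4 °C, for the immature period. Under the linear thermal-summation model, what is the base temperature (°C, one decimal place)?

11.5 °C

Equal thermal constants: D₁(T₁ − T_b) = D₂(T₂ − T_b).
49.5·(17.9 − T_b) = 21.3·(26.4 − T_b)
T_b = (49.5·17.9 − 21.3·26.4) / (49.5 − 21.3) = 323.73 / 28.2 = 11.480 °C ≈ 11.5 °C.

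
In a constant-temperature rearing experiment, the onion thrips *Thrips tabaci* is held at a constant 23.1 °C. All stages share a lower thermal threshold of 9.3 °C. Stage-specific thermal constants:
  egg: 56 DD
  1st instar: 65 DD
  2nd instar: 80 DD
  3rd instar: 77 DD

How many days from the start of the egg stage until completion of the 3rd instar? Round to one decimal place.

20.1 days

Daily accumulation at 23.1 °C = 23.1 − 9.3 = 13.8 DD/day.
Total K = 56 + 65 + 80 + 77 = 278 DD.
Total duration = 278 / 13.8 = 20.145 ≈ 20.1 days.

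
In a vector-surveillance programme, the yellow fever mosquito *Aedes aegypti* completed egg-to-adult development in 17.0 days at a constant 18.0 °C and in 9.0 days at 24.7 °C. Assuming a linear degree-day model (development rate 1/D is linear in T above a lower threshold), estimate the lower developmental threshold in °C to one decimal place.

10.5 °C

Equal thermal constants: D₁(T₁ − T_b) = D₂(T₂ − T_b).
17.0·(18.0 − T_b) = 9.0·(24.7 − T_b)
T_b = (17.0·18.0 − 9.0·24.7) / (17.0 − 9.0) = 83.70 / 8.0 = 10.463 °C ≈ 10.5 °C.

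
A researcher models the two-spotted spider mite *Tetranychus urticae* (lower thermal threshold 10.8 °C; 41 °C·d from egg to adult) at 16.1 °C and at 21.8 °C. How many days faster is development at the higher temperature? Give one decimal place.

4.0 days

At 16.1 °C: 41 / (16.1 − 10.8) = 41 / 5.3 = 7.736 d.
At 21.8 °C: 41 / (21.8 − 10.8) = 41 / 11.0 = 3.727 d.
Difference = |7.736 − 3.727| = 4.009 ≈ 4.0 days.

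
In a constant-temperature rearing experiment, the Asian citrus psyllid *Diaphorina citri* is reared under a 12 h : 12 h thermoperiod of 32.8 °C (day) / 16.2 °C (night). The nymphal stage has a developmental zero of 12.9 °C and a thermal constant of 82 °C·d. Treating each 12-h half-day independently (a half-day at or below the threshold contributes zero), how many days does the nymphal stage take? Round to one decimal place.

Day half: max(0, 32.8 − 12.9) × 0.5 = 19.9 × 0.5 = 9.95 DD.
Night half: max(0, 16.2 − 12.9) × 0.5 = 3.3 × 0.5 = 1.65 DD.
Per 24 h: 11.60 DD/day.
Duration = 82 / 11.60 = 7.069 ≈ 7.1 days.

7.1 days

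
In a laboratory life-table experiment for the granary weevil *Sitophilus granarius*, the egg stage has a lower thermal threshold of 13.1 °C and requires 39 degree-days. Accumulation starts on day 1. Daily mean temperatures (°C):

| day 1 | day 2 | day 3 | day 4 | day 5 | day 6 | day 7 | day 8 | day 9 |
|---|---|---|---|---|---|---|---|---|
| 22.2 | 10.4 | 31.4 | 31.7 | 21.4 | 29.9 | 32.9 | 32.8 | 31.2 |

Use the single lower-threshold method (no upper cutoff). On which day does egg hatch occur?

Daily DD above 13.1 °C: 9.1, 0.0, 18.3, 18.6, 8.3, 16.8, 19.8, 19.7, 18.1.
Cumulative: 9.1, 9.1, 27.4, 46.0, 54.3, 71.1, 90.9, 110.6, 128.7.
The total first reaches 39 DD on day 4.

day 4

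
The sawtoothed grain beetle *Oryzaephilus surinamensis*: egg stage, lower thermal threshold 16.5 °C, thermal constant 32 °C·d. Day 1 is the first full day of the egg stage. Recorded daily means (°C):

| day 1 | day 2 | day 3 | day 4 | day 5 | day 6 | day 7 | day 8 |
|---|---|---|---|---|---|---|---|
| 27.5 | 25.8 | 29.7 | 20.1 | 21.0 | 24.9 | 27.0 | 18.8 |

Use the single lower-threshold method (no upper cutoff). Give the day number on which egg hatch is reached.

Daily DD above 16.5 °C: 11.0, 9.3, 13.2, 3.6, 4.5, 8.4, 10.5, 2.3.
Cumulative: 11.0, 20.3, 33.5, 37.1, 41.6, 50.0, 60.5, 62.8.
The total first reaches 32 DD on day 3.

day 3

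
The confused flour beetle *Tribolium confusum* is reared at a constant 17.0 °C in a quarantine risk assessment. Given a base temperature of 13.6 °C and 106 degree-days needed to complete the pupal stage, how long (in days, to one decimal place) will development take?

31.2 days

Daily accumulation = 17.0 − 13.6 = 3.4 DD/day.
Duration = 106 / 3.4 = 31.176 ≈ 31.2 days.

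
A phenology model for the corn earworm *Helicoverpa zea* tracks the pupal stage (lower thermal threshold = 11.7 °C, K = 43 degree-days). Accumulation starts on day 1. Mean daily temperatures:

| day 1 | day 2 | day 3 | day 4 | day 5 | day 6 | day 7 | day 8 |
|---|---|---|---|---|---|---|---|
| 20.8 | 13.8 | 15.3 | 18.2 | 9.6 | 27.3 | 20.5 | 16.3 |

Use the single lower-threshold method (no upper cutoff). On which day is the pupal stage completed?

day 7

Daily DD above 11.7 °C: 9.1, 2.1, 3.6, 6.5, 0.0, 15.6, 8.8, 4.6.
Cumulative: 9.1, 11.2, 14.8, 21.3, 21.3, 36.9, 45.7, 50.3.
The total first reaches 43 DD on day 7.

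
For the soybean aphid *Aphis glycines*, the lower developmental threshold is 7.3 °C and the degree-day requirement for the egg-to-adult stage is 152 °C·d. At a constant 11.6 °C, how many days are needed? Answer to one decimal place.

35.3 days

Daily accumulation = 11.6 − 7.3 = 4.3 DD/day.
Duration = 152 / 4.3 = 35.349 ≈ 35.3 days.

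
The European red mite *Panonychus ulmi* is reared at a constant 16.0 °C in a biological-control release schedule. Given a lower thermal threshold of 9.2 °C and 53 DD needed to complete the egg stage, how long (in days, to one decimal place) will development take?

Daily accumulation = 16.0 − 9.2 = 6.8 DD/day.
Duration = 53 / 6.8 = 7.794 ≈ 7.8 days.

7.8 days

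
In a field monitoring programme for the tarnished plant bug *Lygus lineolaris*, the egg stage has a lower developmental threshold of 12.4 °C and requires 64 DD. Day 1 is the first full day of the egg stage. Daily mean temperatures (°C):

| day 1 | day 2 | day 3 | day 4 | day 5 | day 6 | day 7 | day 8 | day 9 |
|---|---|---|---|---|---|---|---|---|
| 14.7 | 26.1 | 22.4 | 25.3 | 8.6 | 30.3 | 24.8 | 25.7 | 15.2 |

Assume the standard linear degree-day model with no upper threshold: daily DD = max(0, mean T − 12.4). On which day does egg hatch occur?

day 7

Daily DD above 12.4 °C: 2.3, 13.7, 10.0, 12.9, 0.0, 17.9, 12.4, 13.3, 2.8.
Cumulative: 2.3, 16.0, 26.0, 38.9, 38.9, 56.8, 69.2, 82.5, 85.3.
The total first reaches 64 DD on day 7.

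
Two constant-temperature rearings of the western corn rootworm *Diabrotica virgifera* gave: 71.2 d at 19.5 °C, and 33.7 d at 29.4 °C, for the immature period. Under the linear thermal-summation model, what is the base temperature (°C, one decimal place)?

10.6 °C

Equal thermal constants: D₁(T₁ − T_b) = D₂(T₂ − T_b).
71.2·(19.5 − T_b) = 33.7·(29.4 − T_b)
T_b = (71.2·19.5 − 33.7·29.4) / (71.2 − 33.7) = 397.62 / 37.5 = 10.603 °C ≈ 10.6 °C.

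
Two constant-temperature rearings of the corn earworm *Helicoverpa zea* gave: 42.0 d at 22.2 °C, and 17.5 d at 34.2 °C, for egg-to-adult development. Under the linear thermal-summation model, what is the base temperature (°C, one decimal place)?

13.6 °C

Under the model K = D·(T − T_b), so D₁·(T₁ − T_b) = D₂·(T₂ − T_b).
42.0·(22.2 − T_b) = 17.5·(34.2 − T_b)
T_b = (42.0·22.2 − 17.5·34.2) / (42.0 − 17.5) = 333.90 / 24.5 = 13.629 °C ≈ 13.6 °C.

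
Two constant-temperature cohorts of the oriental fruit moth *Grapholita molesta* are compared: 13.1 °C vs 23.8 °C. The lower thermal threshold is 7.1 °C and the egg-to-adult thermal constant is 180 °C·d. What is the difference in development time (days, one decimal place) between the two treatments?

At 13.1 °C: 180 / (13.1 − 7.1) = 180 / 6.0 = 30.000 d.
At 23.8 °C: 180 / (23.8 − 7.1) = 180 / 16.7 = 10.778 d.
Difference = |30.000 − 10.778| = 19.222 ≈ 19.2 days.

19.2 days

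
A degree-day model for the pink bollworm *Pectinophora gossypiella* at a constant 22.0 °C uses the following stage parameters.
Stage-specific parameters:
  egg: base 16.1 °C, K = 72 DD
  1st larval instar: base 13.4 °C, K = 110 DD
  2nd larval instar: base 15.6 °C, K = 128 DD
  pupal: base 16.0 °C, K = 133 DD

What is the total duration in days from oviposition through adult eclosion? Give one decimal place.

egg: 72 / (22.0 − 16.1) = 72 / 5.9 = 12.203 d.
1st larval instar: 110 / (22.0 − 13.4) = 110 / 8.6 = 12.791 d.
2nd larval instar: 128 / (22.0 − 15.6) = 128 / 6.4 = 20.000 d.
pupal: 133 / (22.0 − 16.0) = 133 / 6.0 = 22.167 d.
Sum = 67.161 ≈ 67.2 days.

67.2 days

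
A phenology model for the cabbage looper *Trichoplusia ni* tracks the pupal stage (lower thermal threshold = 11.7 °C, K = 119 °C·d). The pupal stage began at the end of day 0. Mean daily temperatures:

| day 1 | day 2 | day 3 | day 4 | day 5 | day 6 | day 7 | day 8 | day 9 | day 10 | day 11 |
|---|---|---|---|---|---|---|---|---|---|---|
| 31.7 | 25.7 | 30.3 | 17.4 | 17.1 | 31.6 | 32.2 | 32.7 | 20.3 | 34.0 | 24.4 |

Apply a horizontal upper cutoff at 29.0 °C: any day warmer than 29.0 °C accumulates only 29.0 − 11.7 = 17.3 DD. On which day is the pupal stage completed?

day 9

Daily DD above 11.7 °C (capped at 17.3): 17.3, 14.0, 17.3, 5.7, 5.4, 17.3, 17.3, 17.3, 8.6, 17.3, 12.7.
Cumulative: 17.3, 31.3, 48.6, 54.3, 59.7, 77.0, 94.3, 111.6, 120.2, 137.5, 150.2.
The total first reaches 119 DD on day 9.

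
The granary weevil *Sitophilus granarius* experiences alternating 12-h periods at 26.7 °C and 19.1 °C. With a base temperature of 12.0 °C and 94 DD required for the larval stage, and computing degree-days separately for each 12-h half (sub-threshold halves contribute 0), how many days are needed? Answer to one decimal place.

8.6 days

Day half: max(0, 26.7 − 12.0) × 0.5 = 14.7 × 0.5 = 7.35 DD.
Night half: max(0, 19.1 − 12.0) × 0.5 = 7.1 × 0.5 = 3.55 DD.
Per 24 h: 10.90 DD/day.
Duration = 94 / 10.90 = 8.624 ≈ 8.6 days.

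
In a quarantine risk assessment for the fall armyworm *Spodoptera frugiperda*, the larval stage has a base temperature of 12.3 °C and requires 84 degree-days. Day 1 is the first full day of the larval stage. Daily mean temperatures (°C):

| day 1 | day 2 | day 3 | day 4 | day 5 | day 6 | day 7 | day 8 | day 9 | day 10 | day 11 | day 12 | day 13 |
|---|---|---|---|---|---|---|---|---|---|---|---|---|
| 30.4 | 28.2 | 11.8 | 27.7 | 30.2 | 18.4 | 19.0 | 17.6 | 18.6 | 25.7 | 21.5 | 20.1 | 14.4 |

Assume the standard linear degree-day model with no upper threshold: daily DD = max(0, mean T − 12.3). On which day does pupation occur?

Daily DD above 12.3 °C: 18.1, 15.9, 0.0, 15.4, 17.9, 6.1, 6.7, 5.3, 6.3, 13.4, 9.2, 7.8, 2.1.
Cumulative: 18.1, 34.0, 34.0, 49.4, 67.3, 73.4, 80.1, 85.4, 91.7, 105.1, 114.3, 122.1, 124.2.
The total first reaches 84 DD on day 8.

day 8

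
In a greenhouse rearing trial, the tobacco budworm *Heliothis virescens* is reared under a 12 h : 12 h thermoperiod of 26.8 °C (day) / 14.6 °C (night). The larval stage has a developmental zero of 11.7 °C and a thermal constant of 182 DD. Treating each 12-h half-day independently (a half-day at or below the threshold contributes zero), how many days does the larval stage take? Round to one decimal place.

20.2 days

Day half: max(0, 26.8 − 11.7) × 0.5 = 15.1 × 0.5 = 7.55 DD.
Night half: max(0, 14.6 − 11.7) × 0.5 = 2.9 × 0.5 = 1.45 DD.
Per 24 h: 9.00 DD/day.
Duration = 182 / 9.00 = 20.222 ≈ 20.2 days.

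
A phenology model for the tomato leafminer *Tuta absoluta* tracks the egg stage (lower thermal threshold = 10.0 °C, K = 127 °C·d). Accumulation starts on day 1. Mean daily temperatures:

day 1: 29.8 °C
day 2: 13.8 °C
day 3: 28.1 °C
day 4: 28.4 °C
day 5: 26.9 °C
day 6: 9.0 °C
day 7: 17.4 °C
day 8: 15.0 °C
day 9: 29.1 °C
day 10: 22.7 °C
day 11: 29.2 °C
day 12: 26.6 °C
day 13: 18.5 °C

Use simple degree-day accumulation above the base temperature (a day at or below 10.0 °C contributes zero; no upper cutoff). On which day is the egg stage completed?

Daily DD above 10.0 °C: 19.8, 3.8, 18.1, 18.4, 16.9, 0.0, 7.4, 5.0, 19.1, 12.7, 19.2, 16.6, 8.5.
Cumulative: 19.8, 23.6, 41.7, 60.1, 77.0, 77.0, 84.4, 89.4, 108.5, 121.2, 140.4, 157.0, 165.5.
The total first reaches 127 DD on day 11.

day 11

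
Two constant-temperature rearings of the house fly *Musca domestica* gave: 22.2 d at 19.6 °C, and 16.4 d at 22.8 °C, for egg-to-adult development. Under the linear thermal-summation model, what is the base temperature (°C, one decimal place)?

10.6 °C

Under the model K = D·(T − T_b), so D₁·(T₁ − T_b) = D₂·(T₂ − T_b).
22.2·(19.6 − T_b) = 16.4·(22.8 − T_b)
T_b = (22.2·19.6 − 16.4·22.8) / (22.2 − 16.4) = 61.20 / 5.8 = 10.552 °C ≈ 10.6 °C.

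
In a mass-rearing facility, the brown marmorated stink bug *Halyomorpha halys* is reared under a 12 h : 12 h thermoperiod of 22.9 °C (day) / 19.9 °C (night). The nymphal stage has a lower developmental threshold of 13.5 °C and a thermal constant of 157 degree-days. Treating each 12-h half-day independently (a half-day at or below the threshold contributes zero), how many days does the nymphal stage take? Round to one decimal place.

Day half: max(0, 22.9 − 13.5) × 0.5 = 9.4 × 0.5 = 4.70 DD.
Night half: max(0, 19.9 − 13.5) × 0.5 = 6.4 × 0.5 = 3.20 DD.
Per 24 h: 7.90 DD/day.
Duration = 157 / 7.90 = 19.873 ≈ 19.9 days.

19.9 days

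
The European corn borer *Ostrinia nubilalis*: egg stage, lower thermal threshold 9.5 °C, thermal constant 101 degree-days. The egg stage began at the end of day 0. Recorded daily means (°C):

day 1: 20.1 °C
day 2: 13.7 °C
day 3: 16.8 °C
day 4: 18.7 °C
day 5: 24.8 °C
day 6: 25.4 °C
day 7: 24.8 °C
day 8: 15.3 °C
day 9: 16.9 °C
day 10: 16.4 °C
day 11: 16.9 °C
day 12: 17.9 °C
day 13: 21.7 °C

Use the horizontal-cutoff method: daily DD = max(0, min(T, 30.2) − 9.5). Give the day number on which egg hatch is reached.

day 11

Daily DD above 9.5 °C (capped at 20.7): 10.6, 4.2, 7.3, 9.2, 15.3, 15.9, 15.3, 5.8, 7.4, 6.9, 7.4, 8.4, 12.2.
Cumulative: 10.6, 14.8, 22.1, 31.3, 46.6, 62.5, 77.8, 83.6, 91.0, 97.9, 105.3, 113.7, 125.9.
The total first reaches 101 DD on day 11.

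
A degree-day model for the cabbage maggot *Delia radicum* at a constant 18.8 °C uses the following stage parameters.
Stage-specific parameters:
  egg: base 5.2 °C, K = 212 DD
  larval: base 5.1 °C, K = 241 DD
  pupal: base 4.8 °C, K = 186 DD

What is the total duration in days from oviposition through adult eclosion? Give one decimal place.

46.5 days

egg: 212 / (18.8 − 5.2) = 212 / 13.6 = 15.588 d.
larval: 241 / (18.8 − 5.1) = 241 / 13.7 = 17.591 d.
pupal: 186 / (18.8 − 4.8) = 186 / 14.0 = 13.286 d.
Sum = 46.465 ≈ 46.5 days.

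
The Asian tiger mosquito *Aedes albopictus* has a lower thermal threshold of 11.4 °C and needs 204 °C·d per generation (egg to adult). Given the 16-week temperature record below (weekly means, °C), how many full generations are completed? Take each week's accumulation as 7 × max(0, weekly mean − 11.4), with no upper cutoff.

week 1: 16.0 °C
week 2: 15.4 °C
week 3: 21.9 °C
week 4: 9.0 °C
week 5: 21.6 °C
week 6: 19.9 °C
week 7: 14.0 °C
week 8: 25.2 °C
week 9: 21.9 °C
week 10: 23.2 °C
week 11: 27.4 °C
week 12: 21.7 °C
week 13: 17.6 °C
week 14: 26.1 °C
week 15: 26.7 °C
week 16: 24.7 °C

5 generations

Weekly DD (7 × max(0, T̄ − 11.4)): 32.2, 28.0, 73.5, 0.0, 71.4, 59.5, 18.2, 96.6, 73.5, 82.6, 112.0, 72.1, 43.4, 102.9, 107.1, 93.1.
Season total = 1066.1 DD.
Complete generations = ⌊1066.1 / 204⌋ = 5.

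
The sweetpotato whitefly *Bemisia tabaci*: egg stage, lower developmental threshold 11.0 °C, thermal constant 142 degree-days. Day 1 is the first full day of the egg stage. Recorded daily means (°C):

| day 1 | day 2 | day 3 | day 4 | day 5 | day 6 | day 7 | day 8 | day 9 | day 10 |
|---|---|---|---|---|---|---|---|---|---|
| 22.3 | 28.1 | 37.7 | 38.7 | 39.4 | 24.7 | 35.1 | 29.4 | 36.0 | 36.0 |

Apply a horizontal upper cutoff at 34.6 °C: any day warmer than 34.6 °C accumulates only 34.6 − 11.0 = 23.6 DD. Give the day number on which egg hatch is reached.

Daily DD above 11.0 °C (capped at 23.6): 11.3, 17.1, 23.6, 23.6, 23.6, 13.7, 23.6, 18.4, 23.6, 23.6.
Cumulative: 11.3, 28.4, 52.0, 75.6, 99.2, 112.9, 136.5, 154.9, 178.5, 202.1.
The total first reaches 142 DD on day 8.

day 8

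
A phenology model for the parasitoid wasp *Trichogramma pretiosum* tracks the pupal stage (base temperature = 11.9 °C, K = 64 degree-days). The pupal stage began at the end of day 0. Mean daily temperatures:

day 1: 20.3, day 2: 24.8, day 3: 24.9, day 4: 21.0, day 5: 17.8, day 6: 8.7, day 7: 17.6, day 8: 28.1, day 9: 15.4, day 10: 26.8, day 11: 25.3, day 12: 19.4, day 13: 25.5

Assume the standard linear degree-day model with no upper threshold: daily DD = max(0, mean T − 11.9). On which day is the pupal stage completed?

day 8

Daily DD above 11.9 °C: 8.4, 12.9, 13.0, 9.1, 5.9, 0.0, 5.7, 16.2, 3.5, 14.9, 13.4, 7.5, 13.6.
Cumulative: 8.4, 21.3, 34.3, 43.4, 49.3, 49.3, 55.0, 71.2, 74.7, 89.6, 103.0, 110.5, 124.1.
The total first reaches 64 DD on day 8.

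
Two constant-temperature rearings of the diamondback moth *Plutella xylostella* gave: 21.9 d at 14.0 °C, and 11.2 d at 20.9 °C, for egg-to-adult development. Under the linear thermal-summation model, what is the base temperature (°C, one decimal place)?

6.8 °C

Linear rate model ⇒ the product D·(T − T_b) is constant across temperatures.
21.9·(14.0 − T_b) = 11.2·(20.9 − T_b)
T_b = (21.9·14.0 − 11.2·20.9) / (21.9 − 11.2) = 72.52 / 10.7 = 6.778 °C ≈ 6.8 °C.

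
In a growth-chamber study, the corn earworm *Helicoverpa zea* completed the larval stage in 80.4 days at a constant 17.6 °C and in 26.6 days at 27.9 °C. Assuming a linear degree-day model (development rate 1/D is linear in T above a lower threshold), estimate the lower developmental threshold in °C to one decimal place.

12.5 °C

Linear rate model ⇒ the product D·(T − T_b) is constant across temperatures.
80.4·(17.6 − T_b) = 26.6·(27.9 − T_b)
T_b = (80.4·17.6 − 26.6·27.9) / (80.4 − 26.6) = 672.90 / 53.8 = 12.507 °C ≈ 12.5 °C.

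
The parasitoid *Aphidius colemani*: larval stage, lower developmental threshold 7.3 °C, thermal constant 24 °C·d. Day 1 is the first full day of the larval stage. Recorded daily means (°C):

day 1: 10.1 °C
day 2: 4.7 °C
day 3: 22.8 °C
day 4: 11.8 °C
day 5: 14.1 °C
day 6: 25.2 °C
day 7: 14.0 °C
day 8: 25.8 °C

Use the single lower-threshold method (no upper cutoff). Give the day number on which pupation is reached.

Daily DD above 7.3 °C: 2.8, 0.0, 15.5, 4.5, 6.8, 17.9, 6.7, 18.5.
Cumulative: 2.8, 2.8, 18.3, 22.8, 29.6, 47.5, 54.2, 72.7.
The total first reaches 24 DD on day 5.

day 5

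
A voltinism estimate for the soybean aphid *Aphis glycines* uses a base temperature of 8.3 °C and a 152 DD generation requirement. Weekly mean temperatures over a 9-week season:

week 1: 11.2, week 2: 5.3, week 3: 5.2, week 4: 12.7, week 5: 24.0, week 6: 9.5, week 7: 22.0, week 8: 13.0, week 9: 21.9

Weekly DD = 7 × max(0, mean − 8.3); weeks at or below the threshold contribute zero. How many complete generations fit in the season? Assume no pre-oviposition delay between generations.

Weekly DD (7 × max(0, T̄ − 8.3)): 20.3, 0.0, 0.0, 30.8, 109.9, 8.4, 95.9, 32.9, 95.2.
Season total = 393.4 DD.
Complete generations = ⌊393.4 / 152⌋ = 2.

2 generations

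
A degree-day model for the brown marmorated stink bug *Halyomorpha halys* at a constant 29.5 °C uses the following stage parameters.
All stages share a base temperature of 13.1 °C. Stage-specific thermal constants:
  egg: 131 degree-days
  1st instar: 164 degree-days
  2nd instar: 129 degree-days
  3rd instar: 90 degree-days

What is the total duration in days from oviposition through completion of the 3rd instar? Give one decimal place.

31.3 days

Daily accumulation at 29.5 °C = 29.5 − 13.1 = 16.4 DD/day.
Total K = 131 + 164 + 129 + 90 = 514 DD.
Total duration = 514 / 16.4 = 31.341 ≈ 31.3 days.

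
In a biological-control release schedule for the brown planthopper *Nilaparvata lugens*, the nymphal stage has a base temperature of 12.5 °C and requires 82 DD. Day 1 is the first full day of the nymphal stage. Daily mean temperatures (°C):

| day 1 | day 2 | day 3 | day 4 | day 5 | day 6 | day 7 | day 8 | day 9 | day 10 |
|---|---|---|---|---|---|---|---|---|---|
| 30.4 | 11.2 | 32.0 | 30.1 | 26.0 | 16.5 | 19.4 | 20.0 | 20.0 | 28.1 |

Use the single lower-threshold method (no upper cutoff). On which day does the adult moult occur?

day 8

Daily DD above 12.5 °C: 17.9, 0.0, 19.5, 17.6, 13.5, 4.0, 6.9, 7.5, 7.5, 15.6.
Cumulative: 17.9, 17.9, 37.4, 55.0, 68.5, 72.5, 79.4, 86.9, 94.4, 110.0.
The total first reaches 82 DD on day 8.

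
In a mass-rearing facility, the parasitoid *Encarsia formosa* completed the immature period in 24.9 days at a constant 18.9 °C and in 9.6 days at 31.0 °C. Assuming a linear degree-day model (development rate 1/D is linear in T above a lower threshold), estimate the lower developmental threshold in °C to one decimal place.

Linear rate model ⇒ the product D·(T − T_b) is constant across temperatures.
24.9·(18.9 − T_b) = 9.6·(31.0 − T_b)
T_b = (24.9·18.9 − 9.6·31.0) / (24.9 − 9.6) = 173.01 / 15.3 = 11.308 °C ≈ 11.3 °C.

11.3 °C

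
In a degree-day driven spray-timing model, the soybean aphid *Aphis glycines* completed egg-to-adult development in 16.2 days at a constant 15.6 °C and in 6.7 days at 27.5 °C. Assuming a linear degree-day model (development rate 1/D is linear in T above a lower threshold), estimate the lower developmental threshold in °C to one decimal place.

Linear rate model ⇒ the product D·(T − T_b) is constant across temperatures.
16.2·(15.6 − T_b) = 6.7·(27.5 − T_b)
T_b = (16.2·15.6 − 6.7·27.5) / (16.2 − 6.7) = 68.47 / 9.5 = 7.207 °C ≈ 7.2 °C.

7.2 °C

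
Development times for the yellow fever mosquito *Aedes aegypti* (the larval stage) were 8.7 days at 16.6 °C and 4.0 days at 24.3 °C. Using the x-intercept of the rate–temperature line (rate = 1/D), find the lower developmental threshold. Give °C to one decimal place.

Under the model K = D·(T − T_b), so D₁·(T₁ − T_b) = D₂·(T₂ − T_b).
8.7·(16.6 − T_b) = 4.0·(24.3 − T_b)
T_b = (8.7·16.6 − 4.0·24.3) / (8.7 − 4.0) = 47.22 / 4.7 = 10.047 °C ≈ 10.0 °C.

10.0 °C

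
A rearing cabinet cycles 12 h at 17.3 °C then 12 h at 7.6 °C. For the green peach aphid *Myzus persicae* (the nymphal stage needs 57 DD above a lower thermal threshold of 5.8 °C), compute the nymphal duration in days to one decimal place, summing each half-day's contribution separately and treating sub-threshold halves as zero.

8.6 days

Day half: max(0, 17.3 − 5.8) × 0.5 = 11.5 × 0.5 = 5.75 DD.
Night half: max(0, 7.6 − 5.8) × 0.5 = 1.8 × 0.5 = 0.90 DD.
Per 24 h: 6.65 DD/day.
Duration = 57 / 6.65 = 8.571 ≈ 8.6 days.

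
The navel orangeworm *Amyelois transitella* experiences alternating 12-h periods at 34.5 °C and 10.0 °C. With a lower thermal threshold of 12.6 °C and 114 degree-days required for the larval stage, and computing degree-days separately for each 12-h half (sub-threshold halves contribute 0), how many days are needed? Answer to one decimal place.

10.4 days

Day half: max(0, 34.5 − 12.6) × 0.5 = 21.9 × 0.5 = 10.95 DD.
Night half: max(0, 10.0 − 12.6) × 0.5 = 0.0 × 0.5 = 0.00 DD.
Per 24 h: 10.95 DD/day.
Duration = 114 / 10.95 = 10.411 ≈ 10.4 days.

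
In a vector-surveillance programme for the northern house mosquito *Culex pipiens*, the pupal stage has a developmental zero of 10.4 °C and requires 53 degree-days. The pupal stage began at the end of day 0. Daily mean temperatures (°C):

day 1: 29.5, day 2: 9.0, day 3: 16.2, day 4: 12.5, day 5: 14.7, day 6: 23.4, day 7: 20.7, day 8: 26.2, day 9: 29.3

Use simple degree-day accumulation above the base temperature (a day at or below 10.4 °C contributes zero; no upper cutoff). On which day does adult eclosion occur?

Daily DD above 10.4 °C: 19.1, 0.0, 5.8, 2.1, 4.3, 13.0, 10.3, 15.8, 18.9.
Cumulative: 19.1, 19.1, 24.9, 27.0, 31.3, 44.3, 54.6, 70.4, 89.3.
The total first reaches 53 DD on day 7.

day 7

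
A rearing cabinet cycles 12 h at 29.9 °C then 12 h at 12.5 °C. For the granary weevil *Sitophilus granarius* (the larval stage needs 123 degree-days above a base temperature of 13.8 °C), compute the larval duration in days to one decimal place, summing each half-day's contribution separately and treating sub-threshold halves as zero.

15.3 days

Day half: max(0, 29.9 − 13.8) × 0.5 = 16.1 × 0.5 = 8.05 DD.
Night half: max(0, 12.5 − 13.8) × 0.5 = 0.0 × 0.5 = 0.00 DD.
Per 24 h: 8.05 DD/day.
Duration = 123 / 8.05 = 15.280 ≈ 15.3 days.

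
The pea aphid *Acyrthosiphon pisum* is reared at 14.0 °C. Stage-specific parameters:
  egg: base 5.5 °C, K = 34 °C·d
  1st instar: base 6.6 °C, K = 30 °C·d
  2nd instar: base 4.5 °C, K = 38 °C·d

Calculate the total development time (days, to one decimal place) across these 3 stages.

egg: 34 / (14.0 − 5.5) = 34 / 8.5 = 4.000 d.
1st instar: 30 / (14.0 − 6.6) = 30 / 7.4 = 4.054 d.
2nd instar: 38 / (14.0 − 4.5) = 38 / 9.5 = 4.000 d.
Sum = 12.054 ≈ 12.1 days.

12.1 days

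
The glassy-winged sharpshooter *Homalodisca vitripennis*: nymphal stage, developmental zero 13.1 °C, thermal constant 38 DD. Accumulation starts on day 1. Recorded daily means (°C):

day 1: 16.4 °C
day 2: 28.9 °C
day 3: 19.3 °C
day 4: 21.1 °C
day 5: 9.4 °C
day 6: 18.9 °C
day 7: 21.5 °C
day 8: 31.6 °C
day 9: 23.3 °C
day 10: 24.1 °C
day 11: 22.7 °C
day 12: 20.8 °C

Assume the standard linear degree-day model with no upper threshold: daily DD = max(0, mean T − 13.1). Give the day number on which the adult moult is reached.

day 6

Daily DD above 13.1 °C: 3.3, 15.8, 6.2, 8.0, 0.0, 5.8, 8.4, 18.5, 10.2, 11.0, 9.6, 7.7.
Cumulative: 3.3, 19.1, 25.3, 33.3, 33.3, 39.1, 47.5, 66.0, 76.2, 87.2, 96.8, 104.5.
The total first reaches 38 DD on day 6.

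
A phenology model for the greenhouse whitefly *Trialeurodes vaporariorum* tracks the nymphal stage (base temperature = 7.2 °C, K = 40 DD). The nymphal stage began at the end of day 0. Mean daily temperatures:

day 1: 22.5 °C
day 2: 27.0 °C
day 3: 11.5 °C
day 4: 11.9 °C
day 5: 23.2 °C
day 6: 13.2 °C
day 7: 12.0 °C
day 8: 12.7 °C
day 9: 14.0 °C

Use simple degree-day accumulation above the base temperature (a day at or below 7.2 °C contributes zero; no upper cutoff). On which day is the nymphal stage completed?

day 4

Daily DD above 7.2 °C: 15.3, 19.8, 4.3, 4.7, 16.0, 6.0, 4.8, 5.5, 6.8.
Cumulative: 15.3, 35.1, 39.4, 44.1, 60.1, 66.1, 70.9, 76.4, 83.2.
The total first reaches 40 DD on day 4.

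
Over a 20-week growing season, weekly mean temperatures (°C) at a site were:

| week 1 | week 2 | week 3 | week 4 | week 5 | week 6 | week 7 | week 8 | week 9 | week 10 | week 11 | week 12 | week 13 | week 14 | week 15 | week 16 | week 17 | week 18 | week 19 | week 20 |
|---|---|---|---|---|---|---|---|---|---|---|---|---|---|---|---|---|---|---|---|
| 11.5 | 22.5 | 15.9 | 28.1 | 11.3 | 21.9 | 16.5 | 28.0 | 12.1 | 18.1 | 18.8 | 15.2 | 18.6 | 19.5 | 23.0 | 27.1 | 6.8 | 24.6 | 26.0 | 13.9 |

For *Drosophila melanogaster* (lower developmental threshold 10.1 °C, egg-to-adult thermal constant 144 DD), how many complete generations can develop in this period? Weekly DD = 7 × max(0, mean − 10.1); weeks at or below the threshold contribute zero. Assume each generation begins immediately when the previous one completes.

Weekly DD (7 × max(0, T̄ − 10.1)): 9.8, 86.8, 40.6, 126.0, 8.4, 82.6, 44.8, 125.3, 14.0, 56.0, 60.9, 35.7, 59.5, 65.8, 90.3, 119.0, 0.0, 101.5, 111.3, 26.6.
Season total = 1264.9 DD.
Complete generations = ⌊1264.9 / 144⌋ = 8.

8 generations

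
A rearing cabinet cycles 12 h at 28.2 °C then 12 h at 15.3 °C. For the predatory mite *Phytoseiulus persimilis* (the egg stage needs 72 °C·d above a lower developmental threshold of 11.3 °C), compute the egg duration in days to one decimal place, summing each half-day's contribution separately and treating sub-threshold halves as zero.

Day half: max(0, 28.2 − 11.3) × 0.5 = 16.9 × 0.5 = 8.45 DD.
Night half: max(0, 15.3 − 11.3) × 0.5 = 4.0 × 0.5 = 2.00 DD.
Per 24 h: 10.45 DD/day.
Duration = 72 / 10.45 = 6.890 ≈ 6.9 days.

6.9 days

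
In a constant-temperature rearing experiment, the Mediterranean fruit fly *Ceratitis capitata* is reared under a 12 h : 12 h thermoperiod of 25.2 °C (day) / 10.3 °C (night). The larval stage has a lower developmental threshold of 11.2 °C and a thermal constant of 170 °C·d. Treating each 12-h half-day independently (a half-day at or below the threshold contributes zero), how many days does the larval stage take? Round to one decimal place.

24.3 days

Day half: max(0, 25.2 − 11.2) × 0.5 = 14.0 × 0.5 = 7.00 DD.
Night half: max(0, 10.3 − 11.2) × 0.5 = 0.0 × 0.5 = 0.00 DD.
Per 24 h: 7.00 DD/day.
Duration = 170 / 7.00 = 24.286 ≈ 24.3 days.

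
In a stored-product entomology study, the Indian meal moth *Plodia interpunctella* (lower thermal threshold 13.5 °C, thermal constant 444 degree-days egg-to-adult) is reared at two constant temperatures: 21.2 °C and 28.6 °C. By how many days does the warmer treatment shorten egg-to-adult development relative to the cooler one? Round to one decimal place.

At 21.2 °C: 444 / (21.2 − 13.5) = 444 / 7.7 = 57.662 d.
At 28.6 °C: 444 / (28.6 − 13.5) = 444 / 15.1 = 29.404 d.
Difference = |57.662 − 29.404| = 28.258 ≈ 28.3 days.

28.3 days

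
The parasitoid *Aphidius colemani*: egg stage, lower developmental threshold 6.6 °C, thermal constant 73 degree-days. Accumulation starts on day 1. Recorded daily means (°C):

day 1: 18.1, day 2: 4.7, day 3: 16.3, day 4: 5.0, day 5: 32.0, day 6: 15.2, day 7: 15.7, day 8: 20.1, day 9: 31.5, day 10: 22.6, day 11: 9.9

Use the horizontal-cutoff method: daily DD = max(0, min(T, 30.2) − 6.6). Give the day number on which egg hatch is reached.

Daily DD above 6.6 °C (capped at 23.6): 11.5, 0.0, 9.7, 0.0, 23.6, 8.6, 9.1, 13.5, 23.6, 16.0, 3.3.
Cumulative: 11.5, 11.5, 21.2, 21.2, 44.8, 53.4, 62.5, 76.0, 99.6, 115.6, 118.9.
The total first reaches 73 DD on day 8.

day 8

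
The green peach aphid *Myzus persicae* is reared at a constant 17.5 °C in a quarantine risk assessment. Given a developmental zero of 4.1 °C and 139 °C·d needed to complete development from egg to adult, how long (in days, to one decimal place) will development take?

10.4 days

Daily accumulation = 17.5 − 4.1 = 13.4 DD/day.
Duration = 139 / 13.4 = 10.373 ≈ 10.4 days.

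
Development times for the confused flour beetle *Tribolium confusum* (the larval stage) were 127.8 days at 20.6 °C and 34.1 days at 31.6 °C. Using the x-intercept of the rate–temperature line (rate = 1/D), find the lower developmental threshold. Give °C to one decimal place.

16.6 °C

Equal thermal constants: D₁(T₁ − T_b) = D₂(T₂ − T_b).
127.8·(20.6 − T_b) = 34.1·(31.6 − T_b)
T_b = (127.8·20.6 − 34.1·31.6) / (127.8 − 34.1) = 1555.12 / 93.7 = 16.597 °C ≈ 16.6 °C.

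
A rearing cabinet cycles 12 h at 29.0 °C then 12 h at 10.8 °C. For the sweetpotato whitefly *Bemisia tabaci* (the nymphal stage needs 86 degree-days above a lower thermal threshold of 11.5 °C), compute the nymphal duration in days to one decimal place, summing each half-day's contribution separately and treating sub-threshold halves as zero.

Day half: max(0, 29.0 − 11.5) × 0.5 = 17.5 × 0.5 = 8.75 DD.
Night half: max(0, 10.8 − 11.5) × 0.5 = 0.0 × 0.5 = 0.00 DD.
Per 24 h: 8.75 DD/day.
Duration = 86 / 8.75 = 9.829 ≈ 9.8 days.

9.8 days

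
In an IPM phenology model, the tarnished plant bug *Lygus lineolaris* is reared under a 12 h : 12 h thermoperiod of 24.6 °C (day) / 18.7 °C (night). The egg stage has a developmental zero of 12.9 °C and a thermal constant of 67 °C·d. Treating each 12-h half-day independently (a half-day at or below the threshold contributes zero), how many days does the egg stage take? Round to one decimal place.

Day half: max(0, 24.6 − 12.9) × 0.5 = 11.7 × 0.5 = 5.85 DD.
Night half: max(0, 18.7 − 12.9) × 0.5 = 5.8 × 0.5 = 2.90 DD.
Per 24 h: 8.75 DD/day.
Duration = 67 / 8.75 = 7.657 ≈ 7.7 days.

7.7 days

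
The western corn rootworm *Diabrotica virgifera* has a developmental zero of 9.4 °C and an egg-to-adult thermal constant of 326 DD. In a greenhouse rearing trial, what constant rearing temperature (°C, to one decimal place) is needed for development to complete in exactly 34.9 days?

18.7 °C

Required daily accumulation = 326 / 34.9 = 9.341 DD/day.
T = T_base + 9.341 = 9.4 + 9.341 = 18.741 ≈ 18.7 °C.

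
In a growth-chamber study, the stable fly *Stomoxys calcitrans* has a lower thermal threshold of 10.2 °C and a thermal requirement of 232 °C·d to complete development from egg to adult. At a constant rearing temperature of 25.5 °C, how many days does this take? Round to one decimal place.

Daily accumulation = 25.5 − 10.2 = 15.3 DD/day.
Duration = 232 / 15.3 = 15.163 ≈ 15.2 days.

15.2 days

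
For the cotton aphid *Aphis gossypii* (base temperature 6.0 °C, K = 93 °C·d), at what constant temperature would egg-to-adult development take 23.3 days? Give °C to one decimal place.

10.0 °C

Required daily accumulation = 93 / 23.3 = 3.991 DD/day.
T = T_base + 3.991 = 6.0 + 3.991 = 9.991 ≈ 10.0 °C.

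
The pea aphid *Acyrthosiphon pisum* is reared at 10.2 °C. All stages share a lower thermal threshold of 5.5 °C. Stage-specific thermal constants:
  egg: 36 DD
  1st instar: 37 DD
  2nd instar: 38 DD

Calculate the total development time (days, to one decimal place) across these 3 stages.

Daily accumulation at 10.2 °C = 10.2 − 5.5 = 4.7 DD/day.
Total K = 36 + 37 + 38 = 111 DD.
Total duration = 111 / 4.7 = 23.617 ≈ 23.6 days.

23.6 days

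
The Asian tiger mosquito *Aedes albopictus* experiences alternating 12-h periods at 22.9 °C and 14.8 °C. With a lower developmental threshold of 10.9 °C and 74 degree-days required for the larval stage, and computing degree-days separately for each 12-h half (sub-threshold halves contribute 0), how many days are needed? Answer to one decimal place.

9.3 days

Day half: max(0, 22.9 − 10.9) × 0.5 = 12.0 × 0.5 = 6.00 DD.
Night half: max(0, 14.8 − 10.9) × 0.5 = 3.9 × 0.5 = 1.95 DD.
Per 24 h: 7.95 DD/day.
Duration = 74 / 7.95 = 9.308 ≈ 9.3 days.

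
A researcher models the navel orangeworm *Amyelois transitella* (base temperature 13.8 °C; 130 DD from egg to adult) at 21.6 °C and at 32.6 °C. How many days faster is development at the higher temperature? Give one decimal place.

At 21.6 °C: 130 / (21.6 − 13.8) = 130 / 7.8 = 16.667 d.
At 32.6 °C: 130 / (32.6 − 13.8) = 130 / 18.8 = 6.915 d.
Difference = |16.667 − 6.915| = 9.752 ≈ 9.8 days.

9.8 days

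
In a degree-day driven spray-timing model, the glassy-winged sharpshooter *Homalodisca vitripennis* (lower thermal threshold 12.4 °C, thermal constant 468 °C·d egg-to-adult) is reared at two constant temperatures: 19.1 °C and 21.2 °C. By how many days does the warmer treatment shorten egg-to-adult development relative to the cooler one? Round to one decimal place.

At 19.1 °C: 468 / (19.1 − 12.4) = 468 / 6.7 = 69.851 d.
At 21.2 °C: 468 / (21.2 − 12.4) = 468 / 8.8 = 53.182 d.
Difference = |69.851 − 53.182| = 16.669 ≈ 16.7 days.

16.7 days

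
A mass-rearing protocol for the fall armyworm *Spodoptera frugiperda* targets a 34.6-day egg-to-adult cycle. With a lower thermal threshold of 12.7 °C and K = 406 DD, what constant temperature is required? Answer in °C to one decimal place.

24.4 °C

Required daily accumulation = 406 / 34.6 = 11.734 DD/day.
T = T_base + 11.734 = 12.7 + 11.734 = 24.434 ≈ 24.4 °C.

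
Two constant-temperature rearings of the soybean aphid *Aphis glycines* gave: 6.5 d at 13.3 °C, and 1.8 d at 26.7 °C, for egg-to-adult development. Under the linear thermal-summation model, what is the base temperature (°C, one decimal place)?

8.2 °C

Under the model K = D·(T − T_b), so D₁·(T₁ − T_b) = D₂·(T₂ − T_b).
6.5·(13.3 − T_b) = 1.8·(26.7 − T_b)
T_b = (6.5·13.3 − 1.8·26.7) / (6.5 − 1.8) = 38.39 / 4.7 = 8.168 °C ≈ 8.2 °C.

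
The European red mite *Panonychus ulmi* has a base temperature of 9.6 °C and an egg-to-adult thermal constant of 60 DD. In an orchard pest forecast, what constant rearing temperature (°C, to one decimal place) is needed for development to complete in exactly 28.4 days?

Required daily accumulation = 60 / 28.4 = 2.113 DD/day.
T = T_base + 2.113 = 9.6 + 2.113 = 11.713 ≈ 11.7 °C.

11.7 °C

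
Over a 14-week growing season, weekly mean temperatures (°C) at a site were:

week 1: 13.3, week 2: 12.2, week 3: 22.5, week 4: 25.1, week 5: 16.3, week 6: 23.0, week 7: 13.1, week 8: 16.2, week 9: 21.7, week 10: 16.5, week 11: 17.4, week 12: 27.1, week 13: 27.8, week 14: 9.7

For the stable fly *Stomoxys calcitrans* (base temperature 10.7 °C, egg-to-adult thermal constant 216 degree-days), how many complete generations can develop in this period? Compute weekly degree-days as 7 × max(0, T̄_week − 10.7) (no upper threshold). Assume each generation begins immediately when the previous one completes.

3 generations

Weekly DD (7 × max(0, T̄ − 10.7)): 18.2, 10.5, 82.6, 100.8, 39.2, 86.1, 16.8, 38.5, 77.0, 40.6, 46.9, 114.8, 119.7, 0.0.
Season total = 791.7 DD.
Complete generations = ⌊791.7 / 216⌋ = 3.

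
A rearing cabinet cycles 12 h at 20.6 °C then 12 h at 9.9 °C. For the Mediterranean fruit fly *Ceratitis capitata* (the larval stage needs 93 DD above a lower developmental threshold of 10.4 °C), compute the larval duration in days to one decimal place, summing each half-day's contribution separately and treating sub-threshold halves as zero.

18.2 days

Day half: max(0, 20.6 − 10.4) × 0.5 = 10.2 × 0.5 = 5.10 DD.
Night half: max(0, 9.9 − 10.4) × 0.5 = 0.0 × 0.5 = 0.00 DD.
Per 24 h: 5.10 DD/day.
Duration = 93 / 5.10 = 18.235 ≈ 18.2 days.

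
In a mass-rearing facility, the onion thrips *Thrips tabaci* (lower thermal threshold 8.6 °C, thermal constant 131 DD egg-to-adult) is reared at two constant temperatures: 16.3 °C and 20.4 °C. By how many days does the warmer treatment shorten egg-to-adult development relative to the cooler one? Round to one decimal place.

At 16.3 °C: 131 / (16.3 − 8.6) = 131 / 7.7 = 17.013 d.
At 20.4 °C: 131 / (20.4 − 8.6) = 131 / 11.8 = 11.102 d.
Difference = |17.013 − 11.102| = 5.911 ≈ 5.9 days.

5.9 days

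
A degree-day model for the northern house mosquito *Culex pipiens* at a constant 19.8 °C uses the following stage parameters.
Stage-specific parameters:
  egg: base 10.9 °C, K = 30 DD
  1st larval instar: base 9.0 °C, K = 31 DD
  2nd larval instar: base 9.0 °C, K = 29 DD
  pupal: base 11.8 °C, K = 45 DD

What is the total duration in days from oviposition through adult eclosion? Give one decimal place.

egg: 30 / (19.8 − 10.9) = 30 / 8.9 = 3.371 d.
1st larval instar: 31 / (19.8 − 9.0) = 31 / 10.8 = 2.870 d.
2nd larval instar: 29 / (19.8 − 9.0) = 29 / 10.8 = 2.685 d.
pupal: 45 / (19.8 − 11.8) = 45 / 8.0 = 5.625 d.
Sum = 14.551 ≈ 14.6 days.

14.6 days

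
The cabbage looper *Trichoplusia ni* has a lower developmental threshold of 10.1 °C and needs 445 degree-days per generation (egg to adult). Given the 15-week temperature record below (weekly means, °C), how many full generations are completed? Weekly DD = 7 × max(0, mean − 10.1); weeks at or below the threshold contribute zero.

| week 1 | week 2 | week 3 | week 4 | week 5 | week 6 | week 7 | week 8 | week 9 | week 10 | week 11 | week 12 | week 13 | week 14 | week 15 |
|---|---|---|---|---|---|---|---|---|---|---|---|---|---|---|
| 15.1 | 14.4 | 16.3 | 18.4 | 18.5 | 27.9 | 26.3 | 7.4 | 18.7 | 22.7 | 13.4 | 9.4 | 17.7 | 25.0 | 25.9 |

Weekly DD (7 × max(0, T̄ − 10.1)): 35.0, 30.1, 43.4, 58.1, 58.8, 124.6, 113.4, 0.0, 60.2, 88.2, 23.1, 0.0, 53.2, 104.3, 110.6.
Season total = 903.0 DD.
Complete generations = ⌊903.0 / 445⌋ = 2.

2 generations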